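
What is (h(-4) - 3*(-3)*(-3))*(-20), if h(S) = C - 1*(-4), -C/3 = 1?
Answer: 520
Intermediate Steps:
C = -3 (C = -3*1 = -3)
h(S) = 1 (h(S) = -3 - 1*(-4) = -3 + 4 = 1)
(h(-4) - 3*(-3)*(-3))*(-20) = (1 - 3*(-3)*(-3))*(-20) = (1 + 9*(-3))*(-20) = (1 - 27)*(-20) = -26*(-20) = 520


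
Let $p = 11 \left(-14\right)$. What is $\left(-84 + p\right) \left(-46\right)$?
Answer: $10948$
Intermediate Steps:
$p = -154$
$\left(-84 + p\right) \left(-46\right) = \left(-84 - 154\right) \left(-46\right) = \left(-238\right) \left(-46\right) = 10948$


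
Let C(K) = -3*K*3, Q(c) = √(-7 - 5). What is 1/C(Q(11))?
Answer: I*√3/54 ≈ 0.032075*I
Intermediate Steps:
Q(c) = 2*I*√3 (Q(c) = √(-12) = 2*I*√3)
C(K) = -9*K
1/C(Q(11)) = 1/(-18*I*√3) = I*√3/54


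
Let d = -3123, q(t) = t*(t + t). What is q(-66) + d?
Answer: 5589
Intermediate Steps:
q(t) = 2*t² (q(t) = t*(2*t) = 2*t²)
q(-66) + d = 2*(-66)² - 3123 = 2*4356 - 3123 = 8712 - 3123 = 5589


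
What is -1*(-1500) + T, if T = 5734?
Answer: 7234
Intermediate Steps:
-1*(-1500) + T = -1*(-1500) + 5734 = 1500 + 5734 = 7234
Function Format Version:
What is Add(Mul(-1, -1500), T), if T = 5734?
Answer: 7234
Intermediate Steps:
Add(Mul(-1, -1500), T) = Add(Mul(-1, -1500), 5734) = Add(1500, 5734) = 7234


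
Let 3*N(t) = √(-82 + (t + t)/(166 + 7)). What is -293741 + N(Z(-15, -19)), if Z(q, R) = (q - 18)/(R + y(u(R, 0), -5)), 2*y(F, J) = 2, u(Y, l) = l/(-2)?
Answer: -293741 + I*√22081893/1557 ≈ -2.9374e+5 + 3.0181*I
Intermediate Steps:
u(Y, l) = -l/2 (u(Y, l) = l*(-½) = -l/2)
y(F, J) = 1 (y(F, J) = (½)*2 = 1)
Z(q, R) = (-18 + q)/(1 + R) (Z(q, R) = (q - 18)/(R + 1) = (-18 + q)/(1 + R))
N(t) = √(-82 + 2*t/173)/3 (N(t) = √(-82 + (t + t)/(166 + 7))/3 = √(-82 + (2*t)/173)/3 = √(-82 + (2*t)*(1/173))/3 = √(-82 + 2*t/173)/3)
-293741 + N(Z(-15, -19)) = -293741 + √(-2454178 + 346*((-18 - 15)/(1 - 19)))/519 = -293741 + √(-2454178 + 346*(-33/(-18)))/519 = -293741 + √(-2454178 + 346*(-1/18*(-33)))/519 = -293741 + √(-2454178 + 346*(11/6))/519 = -293741 + √(-2454178 + 1903/3)/519 = -293741 + √(-7360631/3)/519 = -293741 + (I*√22081893/3)/519 = -293741 + I*√22081893/1557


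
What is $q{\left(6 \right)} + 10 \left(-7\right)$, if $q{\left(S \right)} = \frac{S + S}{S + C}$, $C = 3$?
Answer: $- \frac{206}{3} \approx -68.667$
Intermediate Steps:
$q{\left(S \right)} = \frac{2 S}{3 + S}$ ($q{\left(S \right)} = \frac{S + S}{S + 3} = \frac{2 S}{3 + S}$)
$q{\left(6 \right)} + 10 \left(-7\right) = 2 \cdot 6 \frac{1}{3 + 6} + 10 \left(-7\right) = 2 \cdot 6 \cdot \frac{1}{9} - 70 = \frac{4}{3} - 70 = - \frac{206}{3}$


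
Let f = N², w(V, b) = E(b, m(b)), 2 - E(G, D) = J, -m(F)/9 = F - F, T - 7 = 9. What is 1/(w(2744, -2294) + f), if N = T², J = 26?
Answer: 1/65512 ≈ 1.5264e-5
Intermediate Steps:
T = 16 (T = 7 + 9 = 16)
m(F) = 0 (m(F) = -9*(F - F) = -9*0 = 0)
N = 256 (N = 16² = 256)
E(G, D) = -24 (E(G, D) = 2 - 1*26 = 2 - 26 = -24)
w(V, b) = -24
f = 65536 (f = 256² = 65536)
1/(w(2744, -2294) + f) = 1/(-24 + 65536) = 1/65512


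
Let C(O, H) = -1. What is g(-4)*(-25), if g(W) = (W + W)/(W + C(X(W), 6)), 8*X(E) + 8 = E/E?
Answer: -40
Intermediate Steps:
X(E) = -7/8 (X(E) = -1 + (E/E)/8 = -1 + (⅛)*1 = -1 + ⅛ = -7/8)
g(W) = 2*W/(-1 + W) (g(W) = (W + W)/(W - 1) = (2*W)/(-1 + W) = 2*W/(-1 + W))
g(-4)*(-25) = (2*(-4)/(-1 - 4))*(-25) = (2*(-4)/(-5))*(-25) = (2*(-4)*(-⅕))*(-25) = (8/5)*(-25) = -40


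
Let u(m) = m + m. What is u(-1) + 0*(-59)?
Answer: -2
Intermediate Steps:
u(m) = 2*m
u(-1) + 0*(-59) = 2*(-1) + 0*(-59) = -2 + 0 = -2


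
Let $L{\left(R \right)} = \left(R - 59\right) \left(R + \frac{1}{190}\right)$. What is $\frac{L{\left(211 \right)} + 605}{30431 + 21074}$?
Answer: $\frac{163389}{257525} \approx 0.63446$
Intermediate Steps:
$L{\left(R \right)} = \left(-59 + R\right) \left(\frac{1}{190} + R\right)$ ($L{\left(R \right)} = \left(-59 + R\right) \left(R + \frac{1}{190}\right) = \left(-59 + R\right) \left(\frac{1}{190} + R\right)$)
$\frac{L{\left(211 \right)} + 605}{30431 + 21074} = \frac{\left(- \frac{59}{190} + 211^{2} - \frac{2365099}{190}\right) + 605}{30431 + 21074} = \frac{\left(- \frac{59}{190} + 44521 - \frac{2365099}{190}\right) + 605}{51505} = \left(\frac{160364}{5} + 605\right) \frac{1}{51505} = \frac{163389}{5} \cdot \frac{1}{51505} = \frac{163389}{257525}$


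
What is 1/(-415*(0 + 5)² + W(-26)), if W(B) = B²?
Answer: -1/9699 ≈ -0.00010310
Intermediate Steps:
1/(-415*(0 + 5)² + W(-26)) = 1/(-415*(0 + 5)² + (-26)²) = 1/(-415*5² + 676) = 1/(-415*25 + 676) = 1/(-10375 + 676) = 1/(-9699) = -1/9699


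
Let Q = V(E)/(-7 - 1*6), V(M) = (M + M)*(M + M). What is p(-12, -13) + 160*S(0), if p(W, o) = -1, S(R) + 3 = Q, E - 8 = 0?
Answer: -47213/13 ≈ -3631.8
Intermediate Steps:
E = 8 (E = 8 + 0 = 8)
V(M) = 4*M² (V(M) = (2*M)*(2*M) = 4*M²)
Q = -256/13 (Q = (4*8²)/(-7 - 1*6) = (4*64)/(-7 - 6) = 256/(-13) = 256*(-1/13) = -256/13 ≈ -19.692)
S(R) = -295/13 (S(R) = -3 - 256/13 = -295/13)
p(-12, -13) + 160*S(0) = -1 + 160*(-295/13) = -1 - 47200/13 = -47213/13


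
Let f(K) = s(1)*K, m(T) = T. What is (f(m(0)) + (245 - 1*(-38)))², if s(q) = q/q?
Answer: 80089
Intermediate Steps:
s(q) = 1
f(K) = K (f(K) = 1*K = K)
(f(m(0)) + (245 - 1*(-38)))² = (0 + (245 - 1*(-38)))² = (0 + (245 + 38))² = (0 + 283)² = 283² = 80089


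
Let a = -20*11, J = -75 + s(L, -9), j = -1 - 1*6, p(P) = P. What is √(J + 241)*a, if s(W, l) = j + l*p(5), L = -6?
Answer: -220*√114 ≈ -2349.0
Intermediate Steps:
j = -7 (j = -1 - 6 = -7)
s(W, l) = -7 + 5*l (s(W, l) = -7 + l*5 = -7 + 5*l)
J = -127 (J = -75 + (-7 + 5*(-9)) = -75 + (-7 - 45) = -75 - 52 = -127)
a = -220
√(J + 241)*a = √(-127 + 241)*(-220) = √114*(-220) = -220*√114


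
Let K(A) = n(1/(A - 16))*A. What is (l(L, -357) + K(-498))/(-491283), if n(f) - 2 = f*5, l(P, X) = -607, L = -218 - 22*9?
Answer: 410726/126259731 ≈ 0.0032530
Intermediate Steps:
L = -416 (L = -218 - 198 = -416)
n(f) = 2 + 5*f (n(f) = 2 + f*5 = 2 + 5*f)
K(A) = A*(2 + 5/(-16 + A)) (K(A) = (2 + 5/(A - 16))*A = (2 + 5/(-16 + A))*A = A*(2 + 5/(-16 + A)))
(l(L, -357) + K(-498))/(-491283) = (-607 - 498*(-27 + 2*(-498))/(-16 - 498))/(-491283) = (-607 - 498*(-27 - 996)/(-514))*(-1/491283) = (-607 - 498*(-1/514)*(-1023))*(-1/491283) = (-607 - 254727/257)*(-1/491283) = -410726/257*(-1/491283) = 410726/126259731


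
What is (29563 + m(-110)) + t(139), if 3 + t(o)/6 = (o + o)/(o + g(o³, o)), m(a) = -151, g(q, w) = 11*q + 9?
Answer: 289452095242/9847319 ≈ 29394.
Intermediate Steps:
g(q, w) = 9 + 11*q
t(o) = -18 + 12*o/(9 + o + 11*o³) (t(o) = -18 + 6*((o + o)/(o + (9 + 11*o³))) = -18 + 6*((2*o)/(9 + o + 11*o³)) = -18 + 6*(2*o/(9 + o + 11*o³)) = -18 + 12*o/(9 + o + 11*o³))
(29563 + m(-110)) + t(139) = (29563 - 151) + 6*(-27 - 1*139 - 33*139³)/(9 + 139 + 11*139³) = 29412 + 6*(-27 - 139 - 33*2685619)/(9 + 139 + 11*2685619) = 29412 + 6*(-27 - 139 - 88625427)/(9 + 139 + 29541809) = 29412 + 6*(-88625593)/29541957 = 29412 + 6*(1/29541957)*(-88625593) = 29412 - 177251186/9847319 = 289452095242/9847319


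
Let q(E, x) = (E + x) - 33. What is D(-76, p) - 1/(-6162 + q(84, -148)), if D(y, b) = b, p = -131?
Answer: -819928/6259 ≈ -131.00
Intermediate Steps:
q(E, x) = -33 + E + x
D(-76, p) - 1/(-6162 + q(84, -148)) = -131 - 1/(-6162 + (-33 + 84 - 148)) = -131 - 1/(-6162 - 97) = -131 - 1/(-6259) = -131 - 1*(-1/6259) = -131 + 1/6259 = -819928/6259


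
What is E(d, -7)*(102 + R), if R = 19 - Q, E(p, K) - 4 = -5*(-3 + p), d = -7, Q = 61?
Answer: 3240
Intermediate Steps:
E(p, K) = 19 - 5*p (E(p, K) = 4 - 5*(-3 + p) = 4 + (15 - 5*p) = 19 - 5*p)
R = -42 (R = 19 - 1*61 = 19 - 61 = -42)
E(d, -7)*(102 + R) = (19 - 5*(-7))*(102 - 42) = (19 + 35)*60 = 54*60 = 3240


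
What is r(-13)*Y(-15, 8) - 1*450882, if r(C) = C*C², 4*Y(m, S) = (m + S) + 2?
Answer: -1792543/4 ≈ -4.4814e+5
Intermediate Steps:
Y(m, S) = ½ + S/4 + m/4 (Y(m, S) = ((m + S) + 2)/4 = ((S + m) + 2)/4 = (2 + S + m)/4 = ½ + S/4 + m/4)
r(C) = C³
r(-13)*Y(-15, 8) - 1*450882 = (-13)³*(½ + (¼)*8 + (¼)*(-15)) - 1*450882 = -2197*(½ + 2 - 15/4) - 450882 = -2197*(-5/4) - 450882 = 10985/4 - 450882 = -1792543/4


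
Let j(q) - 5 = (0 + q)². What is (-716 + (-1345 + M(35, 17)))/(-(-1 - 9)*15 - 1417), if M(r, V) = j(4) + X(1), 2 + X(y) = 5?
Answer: 291/181 ≈ 1.6077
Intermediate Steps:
j(q) = 5 + q² (j(q) = 5 + (0 + q)² = 5 + q²)
X(y) = 3 (X(y) = -2 + 5 = 3)
M(r, V) = 24 (M(r, V) = (5 + 4²) + 3 = (5 + 16) + 3 = 21 + 3 = 24)
(-716 + (-1345 + M(35, 17)))/(-(-1 - 9)*15 - 1417) = (-716 + (-1345 + 24))/(-(-1 - 9)*15 - 1417) = (-716 - 1321)/(-(-10)*15 - 1417) = -2037/(-1*(-150) - 1417) = -2037/(150 - 1417) = -2037/(-1267) = -2037*(-1/1267) = 291/181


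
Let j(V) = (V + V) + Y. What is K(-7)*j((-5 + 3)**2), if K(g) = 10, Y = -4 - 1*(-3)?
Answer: 70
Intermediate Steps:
Y = -1 (Y = -4 + 3 = -1)
j(V) = -1 + 2*V (j(V) = (V + V) - 1 = 2*V - 1 = -1 + 2*V)
K(-7)*j((-5 + 3)**2) = 10*(-1 + 2*(-5 + 3)**2) = 10*(-1 + 2*(-2)**2) = 10*(-1 + 2*4) = 10*(-1 + 8) = 10*7 = 70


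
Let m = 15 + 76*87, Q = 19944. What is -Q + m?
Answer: -13317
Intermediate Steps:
m = 6627 (m = 15 + 6612 = 6627)
-Q + m = -1*19944 + 6627 = -19944 + 6627 = -13317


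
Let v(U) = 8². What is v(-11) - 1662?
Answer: -1598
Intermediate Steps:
v(U) = 64
v(-11) - 1662 = 64 - 1662 = -1598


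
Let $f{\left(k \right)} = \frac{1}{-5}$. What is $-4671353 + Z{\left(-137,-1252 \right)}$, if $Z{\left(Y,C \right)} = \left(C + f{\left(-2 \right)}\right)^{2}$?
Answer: $- \frac{77583704}{25} \approx -3.1033 \cdot 10^{6}$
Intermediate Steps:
$f{\left(k \right)} = - \frac{1}{5}$
$Z{\left(Y,C \right)} = \left(- \frac{1}{5} + C\right)^{2}$ ($Z{\left(Y,C \right)} = \left(C - \frac{1}{5}\right)^{2} = \left(- \frac{1}{5} + C\right)^{2}$)
$-4671353 + Z{\left(-137,-1252 \right)} = -4671353 + \frac{\left(-1 + 5 \left(-1252\right)\right)^{2}}{25} = -4671353 + \frac{\left(-1 - 6260\right)^{2}}{25} = -4671353 + \frac{\left(-6261\right)^{2}}{25} = -4671353 + \frac{1}{25} \cdot 39200121 = -4671353 + \frac{39200121}{25} = - \frac{77583704}{25}$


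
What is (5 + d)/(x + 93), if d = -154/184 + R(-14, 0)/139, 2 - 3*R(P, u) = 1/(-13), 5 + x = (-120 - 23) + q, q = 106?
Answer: 692909/8478444 ≈ 0.081726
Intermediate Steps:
x = -42 (x = -5 + ((-120 - 23) + 106) = -5 + (-143 + 106) = -5 - 37 = -42)
R(P, u) = 9/13 (R(P, u) = 2/3 - 1/3/(-13) = 2/3 - 1/3*(-1/13) = 2/3 + 1/39 = 9/13)
d = -138311/166244 (d = -154/184 + (9/13)/139 = -154*1/184 + (9/13)*(1/139) = -77/92 + 9/1807 = -138311/166244 ≈ -0.83198)
(5 + d)/(x + 93) = (5 - 138311/166244)/(-42 + 93) = (692909/166244)/51 = (692909/166244)*(1/51) = 692909/8478444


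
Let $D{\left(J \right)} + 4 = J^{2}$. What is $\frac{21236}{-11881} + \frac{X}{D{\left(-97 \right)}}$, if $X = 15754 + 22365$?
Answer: $\frac{253167259}{111740805} \approx 2.2657$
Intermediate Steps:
$X = 38119$
$D{\left(J \right)} = -4 + J^{2}$
$\frac{21236}{-11881} + \frac{X}{D{\left(-97 \right)}} = \frac{21236}{-11881} + \frac{38119}{-4 + \left(-97\right)^{2}} = 21236 \left(- \frac{1}{11881}\right) + \frac{38119}{-4 + 9409} = - \frac{21236}{11881} + \frac{38119}{9405} = \frac{253167259}{111740805}$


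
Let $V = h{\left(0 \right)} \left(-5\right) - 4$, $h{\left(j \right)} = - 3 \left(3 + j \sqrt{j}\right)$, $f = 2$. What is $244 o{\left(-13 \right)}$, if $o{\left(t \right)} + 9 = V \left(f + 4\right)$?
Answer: $57828$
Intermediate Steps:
$h{\left(j \right)} = -9 - 3 j^{\frac{3}{2}}$ ($h{\left(j \right)} = - 3 \left(3 + j^{\frac{3}{2}}\right) = -9 - 3 j^{\frac{3}{2}}$)
$V = 41$ ($V = \left(-9 - 3 \cdot 0^{\frac{3}{2}}\right) \left(-5\right) - 4 = \left(-9 - 0\right) \left(-5\right) - 4 = \left(-9 + 0\right) \left(-5\right) - 4 = \left(-9\right) \left(-5\right) - 4 = 45 - 4 = 41$)
$o{\left(t \right)} = 237$ ($o{\left(t \right)} = -9 + 41 \left(2 + 4\right) = -9 + 41 \cdot 6 = -9 + 246 = 237$)
$244 o{\left(-13 \right)} = 244 \cdot 237 = 57828$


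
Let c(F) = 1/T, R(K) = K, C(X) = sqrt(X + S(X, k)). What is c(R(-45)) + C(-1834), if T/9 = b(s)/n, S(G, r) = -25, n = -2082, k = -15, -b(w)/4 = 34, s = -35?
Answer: 347/204 + 13*I*sqrt(11) ≈ 1.701 + 43.116*I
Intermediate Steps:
b(w) = -136 (b(w) = -4*34 = -136)
C(X) = sqrt(-25 + X) (C(X) = sqrt(X - 25) = sqrt(-25 + X))
T = 204/347 (T = 9*(-136/(-2082)) = 9*(-136*(-1/2082)) = 9*(68/1041) = 204/347 ≈ 0.58790)
c(F) = 347/204 (c(F) = 1/(204/347) = 347/204)
c(R(-45)) + C(-1834) = 347/204 + sqrt(-25 - 1834) = 347/204 + sqrt(-1859) = 347/204 + 13*I*sqrt(11)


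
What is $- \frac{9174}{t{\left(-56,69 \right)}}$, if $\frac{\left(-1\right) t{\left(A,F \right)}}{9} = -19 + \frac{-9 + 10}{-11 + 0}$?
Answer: $- \frac{16819}{315} \approx -53.394$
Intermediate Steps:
$t{\left(A,F \right)} = \frac{1890}{11}$ ($t{\left(A,F \right)} = - 9 \left(-19 + \frac{-9 + 10}{-11 + 0}\right) = - 9 \left(-19 + 1 \frac{1}{-11}\right) = - 9 \left(-19 + 1 \left(- \frac{1}{11}\right)\right) = - 9 \left(-19 - \frac{1}{11}\right) = \left(-9\right) \left(- \frac{210}{11}\right) = \frac{1890}{11}$)
$- \frac{9174}{t{\left(-56,69 \right)}} = - \frac{9174}{\frac{1890}{11}} = \left(-9174\right) \frac{11}{1890} = - \frac{16819}{315}$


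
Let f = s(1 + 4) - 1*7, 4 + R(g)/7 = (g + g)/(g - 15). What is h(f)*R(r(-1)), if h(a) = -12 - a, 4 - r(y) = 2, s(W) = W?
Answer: 3920/13 ≈ 301.54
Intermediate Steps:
r(y) = 2 (r(y) = 4 - 1*2 = 4 - 2 = 2)
R(g) = -28 + 14*g/(-15 + g) (R(g) = -28 + 7*((g + g)/(g - 15)) = -28 + 7*((2*g)/(-15 + g)) = -28 + 7*(2*g/(-15 + g)) = -28 + 14*g/(-15 + g))
f = -2 (f = (1 + 4) - 1*7 = 5 - 7 = -2)
h(f)*R(r(-1)) = (-12 - 1*(-2))*(14*(30 - 1*2)/(-15 + 2)) = (-12 + 2)*(14*(30 - 2)/(-13)) = -140*(-1)*28/13 = -10*(-392/13) = 3920/13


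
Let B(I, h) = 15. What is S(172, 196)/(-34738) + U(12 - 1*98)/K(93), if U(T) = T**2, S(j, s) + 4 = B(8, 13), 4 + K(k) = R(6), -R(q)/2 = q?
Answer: -2919573/6316 ≈ -462.25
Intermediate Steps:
R(q) = -2*q
K(k) = -16 (K(k) = -4 - 2*6 = -4 - 12 = -16)
S(j, s) = 11 (S(j, s) = -4 + 15 = 11)
S(172, 196)/(-34738) + U(12 - 1*98)/K(93) = 11/(-34738) + (12 - 1*98)**2/(-16) = 11*(-1/34738) + (12 - 98)**2*(-1/16) = -1/3158 + (-86)**2*(-1/16) = -1/3158 + 7396*(-1/16) = -1/3158 - 1849/4 = -2919573/6316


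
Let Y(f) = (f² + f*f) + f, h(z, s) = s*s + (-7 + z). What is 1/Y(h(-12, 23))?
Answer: 1/520710 ≈ 1.9205e-6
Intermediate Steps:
h(z, s) = -7 + z + s² (h(z, s) = s² + (-7 + z) = -7 + z + s²)
Y(f) = f + 2*f² (Y(f) = (f² + f²) + f = 2*f² + f = f + 2*f²)
1/Y(h(-12, 23)) = 1/((-7 - 12 + 23²)*(1 + 2*(-7 - 12 + 23²))) = 1/((-7 - 12 + 529)*(1 + 2*(-7 - 12 + 529))) = 1/(510*(1 + 2*510)) = 1/(510*(1 + 1020)) = 1/(510*1021) = 1/520710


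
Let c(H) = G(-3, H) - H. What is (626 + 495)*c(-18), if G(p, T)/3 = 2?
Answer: 26904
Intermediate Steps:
G(p, T) = 6 (G(p, T) = 3*2 = 6)
c(H) = 6 - H
(626 + 495)*c(-18) = (626 + 495)*(6 - 1*(-18)) = 1121*(6 + 18) = 1121*24 = 26904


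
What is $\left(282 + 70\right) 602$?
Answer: $211904$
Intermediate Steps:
$\left(282 + 70\right) 602 = 352 \cdot 602 = 211904$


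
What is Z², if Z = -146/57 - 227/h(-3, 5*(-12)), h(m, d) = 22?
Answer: 260854801/1572516 ≈ 165.88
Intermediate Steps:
Z = -16151/1254 (Z = -146/57 - 227/22 = -16151/1254 ≈ -12.880)
Z² = (-16151/1254)² = 260854801/1572516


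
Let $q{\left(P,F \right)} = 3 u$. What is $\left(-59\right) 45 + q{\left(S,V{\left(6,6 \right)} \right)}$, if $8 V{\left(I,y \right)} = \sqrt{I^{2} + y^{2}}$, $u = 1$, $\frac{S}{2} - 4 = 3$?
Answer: $-2652$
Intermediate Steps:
$S = 14$ ($S = 8 + 2 \cdot 3 = 8 + 6 = 14$)
$V{\left(I,y \right)} = \frac{\sqrt{I^{2} + y^{2}}}{8}$
$q{\left(P,F \right)} = 3$ ($q{\left(P,F \right)} = 3 \cdot 1 = 3$)
$\left(-59\right) 45 + q{\left(S,V{\left(6,6 \right)} \right)} = \left(-59\right) 45 + 3 = -2655 + 3 = -2652$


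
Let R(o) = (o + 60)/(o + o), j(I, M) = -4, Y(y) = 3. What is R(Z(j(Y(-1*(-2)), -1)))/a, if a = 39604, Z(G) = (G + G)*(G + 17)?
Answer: 11/2059408 ≈ 5.3413e-6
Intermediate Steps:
Z(G) = 2*G*(17 + G) (Z(G) = (2*G)*(17 + G) = 2*G*(17 + G))
R(o) = (60 + o)/(2*o) (R(o) = (60 + o)/((2*o)) = (60 + o)*(1/(2*o)) = (60 + o)/(2*o))
R(Z(j(Y(-1*(-2)), -1)))/a = ((60 + 2*(-4)*(17 - 4))/(2*((2*(-4)*(17 - 4)))))/39604 = ((60 + 2*(-4)*13)/(2*((2*(-4)*13))))*(1/39604) = ((1/2)*(60 - 104)/(-104))*(1/39604) = ((1/2)*(-1/104)*(-44))*(1/39604) = (11/52)*(1/39604) = 11/2059408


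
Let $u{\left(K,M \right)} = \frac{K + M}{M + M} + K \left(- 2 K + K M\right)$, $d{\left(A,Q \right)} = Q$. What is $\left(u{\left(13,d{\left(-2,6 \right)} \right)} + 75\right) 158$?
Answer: $\frac{713449}{6} \approx 1.1891 \cdot 10^{5}$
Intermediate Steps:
$u{\left(K,M \right)} = K \left(- 2 K + K M\right) + \frac{K + M}{2 M}$ ($u{\left(K,M \right)} = \frac{K + M}{2 M} + K \left(- 2 K + K M\right) = K \left(- 2 K + K M\right) + \frac{K + M}{2 M}$)
$\left(u{\left(13,d{\left(-2,6 \right)} \right)} + 75\right) 158 = \left(\left(\frac{1}{2} - 2 \cdot 13^{2} + 6 \cdot 13^{2} + \frac{1}{2} \cdot 13 \cdot \frac{1}{6}\right) + 75\right) 158 = \left(\left(\frac{1}{2} - 338 + 6 \cdot 169 + \frac{1}{2} \cdot 13 \cdot \frac{1}{6}\right) + 75\right) 158 = \left(\left(\frac{1}{2} - 338 + 1014 + \frac{13}{12}\right) + 75\right) 158 = \left(\frac{8131}{12} + 75\right) 158 = \frac{9031}{12} \cdot 158 = \frac{713449}{6}$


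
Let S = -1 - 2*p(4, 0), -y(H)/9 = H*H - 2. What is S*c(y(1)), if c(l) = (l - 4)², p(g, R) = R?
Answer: -25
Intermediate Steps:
y(H) = 18 - 9*H² (y(H) = -9*(H*H - 2) = -9*(H² - 2) = -9*(-2 + H²) = 18 - 9*H²)
c(l) = (-4 + l)²
S = -1 (S = -1 - 2*0 = -1 + 0 = -1)
S*c(y(1)) = -(-4 + (18 - 9*1²))² = -(-4 + (18 - 9*1))² = -(-4 + (18 - 9))² = -(-4 + 9)² = -1*5² = -1*25 = -25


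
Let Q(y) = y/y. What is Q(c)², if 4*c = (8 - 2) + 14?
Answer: 1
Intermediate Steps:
c = 5 (c = ((8 - 2) + 14)/4 = (6 + 14)/4 = (¼)*20 = 5)
Q(y) = 1
Q(c)² = 1² = 1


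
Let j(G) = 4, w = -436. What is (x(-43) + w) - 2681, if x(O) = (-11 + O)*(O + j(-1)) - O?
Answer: -968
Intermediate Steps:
x(O) = -O + (-11 + O)*(4 + O) (x(O) = (-11 + O)*(O + 4) - O = (-11 + O)*(4 + O) - O = -O + (-11 + O)*(4 + O))
(x(-43) + w) - 2681 = ((-44 + (-43)² - 8*(-43)) - 436) - 2681 = ((-44 + 1849 + 344) - 436) - 2681 = (2149 - 436) - 2681 = 1713 - 2681 = -968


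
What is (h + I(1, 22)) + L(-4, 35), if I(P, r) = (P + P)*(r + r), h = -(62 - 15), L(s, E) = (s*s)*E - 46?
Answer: 555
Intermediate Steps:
L(s, E) = -46 + E*s² (L(s, E) = s²*E - 46 = E*s² - 46 = -46 + E*s²)
h = -47 (h = -1*47 = -47)
I(P, r) = 4*P*r (I(P, r) = (2*P)*(2*r) = 4*P*r)
(h + I(1, 22)) + L(-4, 35) = (-47 + 4*1*22) + (-46 + 35*(-4)²) = (-47 + 88) + (-46 + 35*16) = 41 + (-46 + 560) = 41 + 514 = 555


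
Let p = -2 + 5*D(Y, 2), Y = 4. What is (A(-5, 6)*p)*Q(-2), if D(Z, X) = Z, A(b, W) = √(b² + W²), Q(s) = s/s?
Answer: 18*√61 ≈ 140.58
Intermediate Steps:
Q(s) = 1
A(b, W) = √(W² + b²)
p = 18 (p = -2 + 5*4 = -2 + 20 = 18)
(A(-5, 6)*p)*Q(-2) = (√(6² + (-5)²)*18)*1 = (√(36 + 25)*18)*1 = (√61*18)*1 = (18*√61)*1 = 18*√61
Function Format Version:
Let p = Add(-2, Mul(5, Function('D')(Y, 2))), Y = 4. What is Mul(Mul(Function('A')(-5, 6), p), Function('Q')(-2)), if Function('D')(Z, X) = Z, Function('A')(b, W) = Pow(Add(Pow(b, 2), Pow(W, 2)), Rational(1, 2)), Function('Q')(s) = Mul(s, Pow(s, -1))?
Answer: Mul(18, Pow(61, Rational(1, 2))) ≈ 140.58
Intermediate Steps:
Function('Q')(s) = 1
Function('A')(b, W) = Pow(Add(Pow(W, 2), Pow(b, 2)), Rational(1, 2))
p = 18 (p = Add(-2, Mul(5, 4)) = Add(-2, 20) = 18)
Mul(Mul(Function('A')(-5, 6), p), Function('Q')(-2)) = Mul(Mul(Pow(Add(Pow(6, 2), Pow(-5, 2)), Rational(1, 2)), 18), 1) = Mul(Mul(Pow(Add(36, 25), Rational(1, 2)), 18), 1) = Mul(Mul(Pow(61, Rational(1, 2)), 18), 1) = Mul(Mul(18, Pow(61, Rational(1, 2))), 1) = Mul(18, Pow(61, Rational(1, 2)))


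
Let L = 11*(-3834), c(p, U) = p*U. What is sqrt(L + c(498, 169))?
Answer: 2*sqrt(10497) ≈ 204.91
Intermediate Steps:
c(p, U) = U*p
L = -42174
sqrt(L + c(498, 169)) = sqrt(-42174 + 169*498) = sqrt(-42174 + 84162) = sqrt(41988) = 2*sqrt(10497)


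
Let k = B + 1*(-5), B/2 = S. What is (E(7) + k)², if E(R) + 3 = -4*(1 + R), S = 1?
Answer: 1444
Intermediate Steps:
B = 2 (B = 2*1 = 2)
k = -3 (k = 2 + 1*(-5) = 2 - 5 = -3)
E(R) = -7 - 4*R (E(R) = -3 - 4*(1 + R) = -3 + (-4 - 4*R) = -7 - 4*R)
(E(7) + k)² = ((-7 - 4*7) - 3)² = ((-7 - 28) - 3)² = (-35 - 3)² = (-38)² = 1444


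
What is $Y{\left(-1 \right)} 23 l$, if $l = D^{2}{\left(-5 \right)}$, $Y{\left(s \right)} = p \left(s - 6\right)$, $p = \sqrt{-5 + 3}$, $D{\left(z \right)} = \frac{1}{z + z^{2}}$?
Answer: $- \frac{161 i \sqrt{2}}{400} \approx - 0.56922 i$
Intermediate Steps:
$p = i \sqrt{2}$ ($p = \sqrt{-2} = i \sqrt{2} \approx 1.4142 i$)
$Y{\left(s \right)} = i \sqrt{2} \left(-6 + s\right)$ ($Y{\left(s \right)} = i \sqrt{2} \left(s - 6\right) = i \sqrt{2} \left(-6 + s\right)$)
$l = \frac{1}{400}$ ($l = \left(\frac{1}{\left(-5\right) \left(1 - 5\right)}\right)^{2} = \left(- \frac{1}{5 \left(-4\right)}\right)^{2} = \left(\left(- \frac{1}{5}\right) \left(- \frac{1}{4}\right)\right)^{2} = \left(\frac{1}{20}\right)^{2} = \frac{1}{400} \approx 0.0025$)
$Y{\left(-1 \right)} 23 l = i \sqrt{2} \left(-6 - 1\right) 23 \cdot \frac{1}{400} = i \sqrt{2} \left(-7\right) 23 \cdot \frac{1}{400} = - 7 i \sqrt{2} \cdot 23 \cdot \frac{1}{400} = - 161 i \sqrt{2} \cdot \frac{1}{400} = - \frac{161 i \sqrt{2}}{400}$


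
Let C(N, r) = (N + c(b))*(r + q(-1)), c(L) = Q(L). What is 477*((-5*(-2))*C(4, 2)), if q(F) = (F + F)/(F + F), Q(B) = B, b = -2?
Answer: 28620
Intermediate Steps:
c(L) = L
q(F) = 1 (q(F) = (2*F)/((2*F)) = (2*F)*(1/(2*F)) = 1)
C(N, r) = (1 + r)*(-2 + N) (C(N, r) = (N - 2)*(r + 1) = (-2 + N)*(1 + r) = (1 + r)*(-2 + N))
477*((-5*(-2))*C(4, 2)) = 477*((-5*(-2))*(-2 + 4 - 2*2 + 4*2)) = 477*(10*(-2 + 4 - 4 + 8)) = 477*(10*6) = 477*60 = 28620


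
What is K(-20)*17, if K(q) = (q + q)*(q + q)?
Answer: 27200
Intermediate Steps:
K(q) = 4*q² (K(q) = (2*q)*(2*q) = 4*q²)
K(-20)*17 = (4*(-20)²)*17 = (4*400)*17 = 1600*17 = 27200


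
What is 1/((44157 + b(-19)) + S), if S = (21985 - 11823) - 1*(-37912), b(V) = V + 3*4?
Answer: 1/92224 ≈ 1.0843e-5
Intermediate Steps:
b(V) = 12 + V (b(V) = V + 12 = 12 + V)
S = 48074 (S = 10162 + 37912 = 48074)
1/((44157 + b(-19)) + S) = 1/((44157 + (12 - 19)) + 48074) = 1/((44157 - 7) + 48074) = 1/(44150 + 48074) = 1/92224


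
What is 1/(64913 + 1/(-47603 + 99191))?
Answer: 51588/3348731845 ≈ 1.5405e-5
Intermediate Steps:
1/(64913 + 1/(-47603 + 99191)) = 1/(64913 + 1/51588) = 1/(3348731845/51588) = 51588/3348731845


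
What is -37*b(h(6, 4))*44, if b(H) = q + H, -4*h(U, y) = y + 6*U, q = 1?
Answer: 14652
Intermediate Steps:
h(U, y) = -3*U/2 - y/4 (h(U, y) = -(y + 6*U)/4 = -3*U/2 - y/4)
b(H) = 1 + H
-37*b(h(6, 4))*44 = -37*(1 + (-3/2*6 - ¼*4))*44 = -37*(1 + (-9 - 1))*44 = -37*(1 - 10)*44 = -37*(-9)*44 = 333*44 = 14652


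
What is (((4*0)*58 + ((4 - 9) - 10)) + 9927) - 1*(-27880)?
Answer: 37792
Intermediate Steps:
(((4*0)*58 + ((4 - 9) - 10)) + 9927) - 1*(-27880) = ((0*58 + (-5 - 10)) + 9927) + 27880 = ((0 - 15) + 9927) + 27880 = (-15 + 9927) + 27880 = 9912 + 27880 = 37792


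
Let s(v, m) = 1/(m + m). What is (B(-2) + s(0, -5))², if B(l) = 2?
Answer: 361/100 ≈ 3.6100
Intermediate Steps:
s(v, m) = 1/(2*m)
(B(-2) + s(0, -5))² = (2 + (½)/(-5))² = (2 + (½)*(-⅕))² = (2 - ⅒)² = (19/10)² = 361/100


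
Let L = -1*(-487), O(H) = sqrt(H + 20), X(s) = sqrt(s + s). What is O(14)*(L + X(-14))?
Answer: sqrt(34)*(487 + 2*I*sqrt(7)) ≈ 2839.7 + 30.854*I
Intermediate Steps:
X(s) = sqrt(2)*sqrt(s) (X(s) = sqrt(2*s) = sqrt(2)*sqrt(s))
O(H) = sqrt(20 + H)
L = 487
O(14)*(L + X(-14)) = sqrt(20 + 14)*(487 + sqrt(2)*sqrt(-14)) = sqrt(34)*(487 + sqrt(2)*(I*sqrt(14))) = sqrt(34)*(487 + 2*I*sqrt(7))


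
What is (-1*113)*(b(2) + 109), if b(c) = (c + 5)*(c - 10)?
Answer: -5989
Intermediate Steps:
b(c) = (-10 + c)*(5 + c) (b(c) = (5 + c)*(-10 + c) = (-10 + c)*(5 + c))
(-1*113)*(b(2) + 109) = (-1*113)*((-50 + 2**2 - 5*2) + 109) = -113*((-50 + 4 - 10) + 109) = -113*(-56 + 109) = -113*53 = -5989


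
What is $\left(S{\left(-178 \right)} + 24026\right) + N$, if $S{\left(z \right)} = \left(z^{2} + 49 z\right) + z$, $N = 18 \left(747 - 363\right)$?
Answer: $53722$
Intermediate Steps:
$N = 6912$ ($N = 18 \left(747 - 363\right) = 18 \cdot 384 = 6912$)
$S{\left(z \right)} = z^{2} + 50 z$
$\left(S{\left(-178 \right)} + 24026\right) + N = \left(- 178 \left(50 - 178\right) + 24026\right) + 6912 = \left(\left(-178\right) \left(-128\right) + 24026\right) + 6912 = \left(22784 + 24026\right) + 6912 = 46810 + 6912 = 53722$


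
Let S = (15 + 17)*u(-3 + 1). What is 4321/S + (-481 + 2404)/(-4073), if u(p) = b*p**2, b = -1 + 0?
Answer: -17845577/521344 ≈ -34.230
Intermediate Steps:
b = -1
u(p) = -p**2
S = -128 (S = (15 + 17)*(-(-3 + 1)**2) = 32*(-1*(-2)**2) = 32*(-1*4) = 32*(-4) = -128)
4321/S + (-481 + 2404)/(-4073) = 4321/(-128) + (-481 + 2404)/(-4073) = 4321*(-1/128) + 1923*(-1/4073) = -4321/128 - 1923/4073 = -17845577/521344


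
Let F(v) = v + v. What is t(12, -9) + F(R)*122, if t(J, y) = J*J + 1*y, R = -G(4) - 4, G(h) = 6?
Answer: -2305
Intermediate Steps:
R = -10 (R = -1*6 - 4 = -6 - 4 = -10)
t(J, y) = y + J² (t(J, y) = J² + y = y + J²)
F(v) = 2*v
t(12, -9) + F(R)*122 = (-9 + 12²) + (2*(-10))*122 = (-9 + 144) - 20*122 = 135 - 2440 = -2305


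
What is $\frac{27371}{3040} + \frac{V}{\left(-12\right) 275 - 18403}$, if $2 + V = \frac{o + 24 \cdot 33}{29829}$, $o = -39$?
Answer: $\frac{536957086369}{59637318560} \approx 9.0037$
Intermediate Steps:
$V = - \frac{19635}{9943}$ ($V = -2 + \frac{-39 + 24 \cdot 33}{29829} = -2 + \left(-39 + 792\right) \frac{1}{29829} = -2 + 753 \cdot \frac{1}{29829} = -2 + \frac{251}{9943} = - \frac{19635}{9943} \approx -1.9748$)
$\frac{27371}{3040} + \frac{V}{\left(-12\right) 275 - 18403} = \frac{27371}{3040} - \frac{19635}{9943 \left(\left(-12\right) 275 - 18403\right)} = 27371 \cdot \frac{1}{3040} - \frac{19635}{9943 \left(-3300 - 18403\right)} = \frac{27371}{3040} - \frac{19635}{9943 \left(-21703\right)} = \frac{27371}{3040} - - \frac{1785}{19617539} = \frac{27371}{3040} + \frac{1785}{19617539} = \frac{536957086369}{59637318560}$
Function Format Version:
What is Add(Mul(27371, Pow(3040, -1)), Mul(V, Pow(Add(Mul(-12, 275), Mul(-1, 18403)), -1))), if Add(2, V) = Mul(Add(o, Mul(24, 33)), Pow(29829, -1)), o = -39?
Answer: Rational(536957086369, 59637318560) ≈ 9.0037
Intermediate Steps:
V = Rational(-19635, 9943) (V = Add(-2, Mul(Add(-39, Mul(24, 33)), Pow(29829, -1))) = Add(-2, Mul(Add(-39, 792), Rational(1, 29829))) = Add(-2, Mul(753, Rational(1, 29829))) = Add(-2, Rational(251, 9943)) = Rational(-19635, 9943) ≈ -1.9748)
Add(Mul(27371, Pow(3040, -1)), Mul(V, Pow(Add(Mul(-12, 275), Mul(-1, 18403)), -1))) = Add(Mul(27371, Pow(3040, -1)), Mul(Rational(-19635, 9943), Pow(Add(Mul(-12, 275), Mul(-1, 18403)), -1))) = Add(Mul(27371, Rational(1, 3040)), Mul(Rational(-19635, 9943), Pow(Add(-3300, -18403), -1))) = Add(Rational(27371, 3040), Mul(Rational(-19635, 9943), Pow(-21703, -1))) = Add(Rational(27371, 3040), Mul(Rational(-19635, 9943), Rational(-1, 21703))) = Add(Rational(27371, 3040), Rational(1785, 19617539)) = Rational(536957086369, 59637318560)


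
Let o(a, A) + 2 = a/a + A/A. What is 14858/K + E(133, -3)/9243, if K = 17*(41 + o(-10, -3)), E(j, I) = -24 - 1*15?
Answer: 207097/9717 ≈ 21.313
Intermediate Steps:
E(j, I) = -39 (E(j, I) = -24 - 15 = -39)
o(a, A) = 0 (o(a, A) = -2 + (a/a + A/A) = -2 + (1 + 1) = -2 + 2 = 0)
K = 697 (K = 17*(41 + 0) = 17*41 = 697)
14858/K + E(133, -3)/9243 = 14858/697 - 39/9243 = 14858*(1/697) - 39*1/9243 = 874/41 - 1/237 = 207097/9717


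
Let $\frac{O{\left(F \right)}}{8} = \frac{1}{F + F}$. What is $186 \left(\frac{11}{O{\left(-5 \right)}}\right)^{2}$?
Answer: $\frac{281325}{8} \approx 35166.0$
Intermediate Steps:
$O{\left(F \right)} = \frac{4}{F}$ ($O{\left(F \right)} = \frac{8}{F + F} = \frac{8}{2 F} = 8 \frac{1}{2 F} = \frac{4}{F}$)
$186 \left(\frac{11}{O{\left(-5 \right)}}\right)^{2} = 186 \left(\frac{11}{4 \frac{1}{-5}}\right)^{2} = 186 \left(\frac{11}{4 \left(- \frac{1}{5}\right)}\right)^{2} = 186 \left(\frac{11}{- \frac{4}{5}}\right)^{2} = 186 \left(11 \left(- \frac{5}{4}\right)\right)^{2} = 186 \left(- \frac{55}{4}\right)^{2} = 186 \cdot \frac{3025}{16} = \frac{281325}{8}$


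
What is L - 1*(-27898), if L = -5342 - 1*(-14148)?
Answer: 36704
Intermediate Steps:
L = 8806 (L = -5342 + 14148 = 8806)
L - 1*(-27898) = 8806 - 1*(-27898) = 8806 + 27898 = 36704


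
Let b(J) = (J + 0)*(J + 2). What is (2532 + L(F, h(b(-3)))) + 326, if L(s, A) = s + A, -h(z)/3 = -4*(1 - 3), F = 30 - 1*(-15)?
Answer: 2879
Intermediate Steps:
F = 45 (F = 30 + 15 = 45)
b(J) = J*(2 + J)
h(z) = -24 (h(z) = -(-12)*(1 - 3) = -(-12)*(-2) = -3*8 = -24)
L(s, A) = A + s
(2532 + L(F, h(b(-3)))) + 326 = (2532 + (-24 + 45)) + 326 = (2532 + 21) + 326 = 2553 + 326 = 2879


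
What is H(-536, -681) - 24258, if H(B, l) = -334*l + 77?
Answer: 203273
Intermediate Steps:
H(B, l) = 77 - 334*l
H(-536, -681) - 24258 = (77 - 334*(-681)) - 24258 = (77 + 227454) - 24258 = 227531 - 24258 = 203273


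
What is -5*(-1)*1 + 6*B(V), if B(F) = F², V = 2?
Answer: 29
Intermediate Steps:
-5*(-1)*1 + 6*B(V) = -5*(-1)*1 + 6*2² = 5*1 + 6*4 = 5 + 24 = 29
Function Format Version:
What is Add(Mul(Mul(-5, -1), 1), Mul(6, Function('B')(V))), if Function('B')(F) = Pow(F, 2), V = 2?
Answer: 29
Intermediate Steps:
Add(Mul(Mul(-5, -1), 1), Mul(6, Function('B')(V))) = Add(Mul(Mul(-5, -1), 1), Mul(6, Pow(2, 2))) = Add(Mul(5, 1), Mul(6, 4)) = Add(5, 24) = 29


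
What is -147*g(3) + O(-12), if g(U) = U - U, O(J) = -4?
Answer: -4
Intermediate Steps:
g(U) = 0
-147*g(3) + O(-12) = -147*0 - 4 = 0 - 4 = -4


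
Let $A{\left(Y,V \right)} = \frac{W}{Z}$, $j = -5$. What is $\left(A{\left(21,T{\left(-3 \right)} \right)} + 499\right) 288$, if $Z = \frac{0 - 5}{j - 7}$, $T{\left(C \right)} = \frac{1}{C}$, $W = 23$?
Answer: $\frac{798048}{5} \approx 1.5961 \cdot 10^{5}$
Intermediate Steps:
$Z = \frac{5}{12}$ ($Z = \frac{0 - 5}{-5 - 7} = - \frac{5}{-12} = \left(-5\right) \left(- \frac{1}{12}\right) = \frac{5}{12} \approx 0.41667$)
$A{\left(Y,V \right)} = \frac{276}{5}$ ($A{\left(Y,V \right)} = \frac{23}{\frac{5}{12}} = 23 \cdot \frac{12}{5} = \frac{276}{5}$)
$\left(A{\left(21,T{\left(-3 \right)} \right)} + 499\right) 288 = \left(\frac{276}{5} + 499\right) 288 = \frac{2771}{5} \cdot 288 = \frac{798048}{5}$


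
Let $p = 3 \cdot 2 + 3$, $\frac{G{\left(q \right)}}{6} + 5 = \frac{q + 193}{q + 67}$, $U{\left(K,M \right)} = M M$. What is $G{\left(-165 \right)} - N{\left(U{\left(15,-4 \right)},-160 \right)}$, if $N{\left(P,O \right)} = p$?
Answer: $- \frac{285}{7} \approx -40.714$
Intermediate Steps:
$U{\left(K,M \right)} = M^{2}$
$G{\left(q \right)} = -30 + \frac{6 \left(193 + q\right)}{67 + q}$ ($G{\left(q \right)} = -30 + 6 \frac{q + 193}{q + 67} = -30 + 6 \frac{193 + q}{67 + q} = -30 + \frac{6 \left(193 + q\right)}{67 + q}$)
$p = 9$ ($p = 6 + 3 = 9$)
$N{\left(P,O \right)} = 9$
$G{\left(-165 \right)} - N{\left(U{\left(15,-4 \right)},-160 \right)} = \frac{12 \left(-71 - -330\right)}{67 - 165} - 9 = \frac{12 \left(-71 + 330\right)}{-98} - 9 = 12 \left(- \frac{1}{98}\right) 259 - 9 = - \frac{222}{7} - 9 = - \frac{285}{7}$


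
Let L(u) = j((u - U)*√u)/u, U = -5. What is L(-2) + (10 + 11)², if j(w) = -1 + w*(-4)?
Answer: 883/2 + 6*I*√2 ≈ 441.5 + 8.4853*I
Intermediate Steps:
j(w) = -1 - 4*w
L(u) = (-1 - 4*√u*(5 + u))/u (L(u) = (-1 - 4*(u - 1*(-5))*√u)/u = (-1 - 4*(u + 5)*√u)/u = (-1 - 4*(5 + u)*√u)/u = (-1 - 4*√u*(5 + u))/u)
L(-2) + (10 + 11)² = (-1 + 4*√(-2)*(-5 - 1*(-2)))/(-2) + (10 + 11)² = -(-1 + 4*(I*√2)*(-5 + 2))/2 + 21² = -(-1 + 4*(I*√2)*(-3))/2 + 441 = -(-1 - 12*I*√2)/2 + 441 = (½ + 6*I*√2) + 441 = 883/2 + 6*I*√2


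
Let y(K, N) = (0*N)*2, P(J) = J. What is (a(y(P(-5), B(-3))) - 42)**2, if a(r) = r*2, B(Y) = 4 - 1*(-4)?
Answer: 1764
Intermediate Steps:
B(Y) = 8 (B(Y) = 4 + 4 = 8)
y(K, N) = 0 (y(K, N) = 0*2 = 0)
a(r) = 2*r
(a(y(P(-5), B(-3))) - 42)**2 = (2*0 - 42)**2 = (0 - 42)**2 = (-42)**2 = 1764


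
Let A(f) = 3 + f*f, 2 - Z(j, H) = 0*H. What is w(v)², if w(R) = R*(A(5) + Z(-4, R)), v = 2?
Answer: 3600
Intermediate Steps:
Z(j, H) = 2 (Z(j, H) = 2 - 0*H = 2 - 1*0 = 2 + 0 = 2)
A(f) = 3 + f²
w(R) = 30*R (w(R) = R*((3 + 5²) + 2) = R*((3 + 25) + 2) = R*(28 + 2) = R*30 = 30*R)
w(v)² = (30*2)² = 60² = 3600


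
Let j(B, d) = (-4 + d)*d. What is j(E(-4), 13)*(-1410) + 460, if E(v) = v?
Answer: -164510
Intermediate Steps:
j(B, d) = d*(-4 + d)
j(E(-4), 13)*(-1410) + 460 = (13*(-4 + 13))*(-1410) + 460 = (13*9)*(-1410) + 460 = 117*(-1410) + 460 = -164970 + 460 = -164510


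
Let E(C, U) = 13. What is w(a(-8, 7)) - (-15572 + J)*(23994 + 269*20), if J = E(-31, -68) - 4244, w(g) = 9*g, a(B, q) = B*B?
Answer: 581693898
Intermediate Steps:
a(B, q) = B²
J = -4231 (J = 13 - 4244 = -4231)
w(a(-8, 7)) - (-15572 + J)*(23994 + 269*20) = 9*(-8)² - (-15572 - 4231)*(23994 + 269*20) = 9*64 - (-19803)*(23994 + 5380) = 576 - (-19803)*29374 = 576 - 1*(-581693322) = 576 + 581693322 = 581693898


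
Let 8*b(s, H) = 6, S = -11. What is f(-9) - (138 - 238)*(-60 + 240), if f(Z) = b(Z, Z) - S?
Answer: 72047/4 ≈ 18012.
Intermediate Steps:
b(s, H) = ¾ (b(s, H) = (⅛)*6 = ¾)
f(Z) = 47/4 (f(Z) = ¾ - 1*(-11) = ¾ + 11 = 47/4)
f(-9) - (138 - 238)*(-60 + 240) = 47/4 - (138 - 238)*(-60 + 240) = 47/4 - (-100)*180 = 47/4 - 1*(-18000) = 47/4 + 18000 = 72047/4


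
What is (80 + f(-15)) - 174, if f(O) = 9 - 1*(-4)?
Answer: -81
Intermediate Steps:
f(O) = 13 (f(O) = 9 + 4 = 13)
(80 + f(-15)) - 174 = (80 + 13) - 174 = 93 - 174 = -81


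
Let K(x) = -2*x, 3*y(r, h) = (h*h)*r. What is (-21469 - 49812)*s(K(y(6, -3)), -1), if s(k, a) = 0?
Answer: 0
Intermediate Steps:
y(r, h) = r*h**2/3 (y(r, h) = ((h*h)*r)/3 = (h**2*r)/3 = (r*h**2)/3 = r*h**2/3)
(-21469 - 49812)*s(K(y(6, -3)), -1) = (-21469 - 49812)*0 = -71281*0 = 0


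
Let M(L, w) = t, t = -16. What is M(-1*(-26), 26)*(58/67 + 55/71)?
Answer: -124848/4757 ≈ -26.245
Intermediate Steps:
M(L, w) = -16
M(-1*(-26), 26)*(58/67 + 55/71) = -16*(58/67 + 55/71) = -16*7803/4757 = -124848/4757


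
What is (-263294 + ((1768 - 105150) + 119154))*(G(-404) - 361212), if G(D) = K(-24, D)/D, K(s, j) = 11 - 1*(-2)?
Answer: 18060400775021/202 ≈ 8.9408e+10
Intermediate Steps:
K(s, j) = 13 (K(s, j) = 11 + 2 = 13)
G(D) = 13/D
(-263294 + ((1768 - 105150) + 119154))*(G(-404) - 361212) = (-263294 + ((1768 - 105150) + 119154))*(13/(-404) - 361212) = (-263294 + (-103382 + 119154))*(13*(-1/404) - 361212) = (-263294 + 15772)*(-13/404 - 361212) = -247522*(-145929661/404) = 18060400775021/202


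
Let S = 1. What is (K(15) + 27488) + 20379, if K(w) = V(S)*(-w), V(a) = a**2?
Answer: 47852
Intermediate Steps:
K(w) = -w (K(w) = 1**2*(-w) = 1*(-w) = -w)
(K(15) + 27488) + 20379 = (-1*15 + 27488) + 20379 = (-15 + 27488) + 20379 = 27473 + 20379 = 47852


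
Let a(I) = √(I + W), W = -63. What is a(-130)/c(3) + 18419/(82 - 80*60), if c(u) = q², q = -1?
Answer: -18419/4718 + I*√193 ≈ -3.904 + 13.892*I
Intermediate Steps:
c(u) = 1 (c(u) = (-1)² = 1)
a(I) = √(-63 + I) (a(I) = √(I - 63) = √(-63 + I))
a(-130)/c(3) + 18419/(82 - 80*60) = √(-63 - 130)/1 + 18419/(82 - 80*60) = √(-193)*1 + 18419/(82 - 4800) = (I*√193)*1 + 18419/(-4718) = I*√193 + 18419*(-1/4718) = I*√193 - 18419/4718 = -18419/4718 + I*√193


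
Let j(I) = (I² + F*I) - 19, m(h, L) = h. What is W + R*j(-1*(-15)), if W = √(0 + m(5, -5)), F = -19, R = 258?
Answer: -20382 + √5 ≈ -20380.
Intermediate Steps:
j(I) = -19 + I² - 19*I (j(I) = (I² - 19*I) - 19 = -19 + I² - 19*I)
W = √5 (W = √(0 + 5) = √5 ≈ 2.2361)
W + R*j(-1*(-15)) = √5 + 258*(-19 + (-1*(-15))² - (-19)*(-15)) = √5 + 258*(-19 + 15² - 19*15) = √5 + 258*(-19 + 225 - 285) = √5 + 258*(-79) = √5 - 20382 = -20382 + √5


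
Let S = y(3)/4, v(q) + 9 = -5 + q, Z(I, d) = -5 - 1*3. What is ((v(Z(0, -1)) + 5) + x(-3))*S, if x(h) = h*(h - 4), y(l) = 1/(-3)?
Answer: -⅓ ≈ -0.33333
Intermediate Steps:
Z(I, d) = -8 (Z(I, d) = -5 - 3 = -8)
v(q) = -14 + q (v(q) = -9 + (-5 + q) = -14 + q)
y(l) = -⅓
x(h) = h*(-4 + h)
S = -1/12 (S = -⅓/4 = -⅓*¼ = -1/12 ≈ -0.083333)
((v(Z(0, -1)) + 5) + x(-3))*S = (((-14 - 8) + 5) - 3*(-4 - 3))*(-1/12) = ((-22 + 5) - 3*(-7))*(-1/12) = (-17 + 21)*(-1/12) = 4*(-1/12) = -⅓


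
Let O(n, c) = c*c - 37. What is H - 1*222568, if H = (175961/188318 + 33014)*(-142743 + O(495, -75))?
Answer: -852776574635639/188318 ≈ -4.5284e+9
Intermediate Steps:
O(n, c) = -37 + c**2 (O(n, c) = c**2 - 37 = -37 + c**2)
H = -852734661075015/188318 (H = (175961/188318 + 33014)*(-142743 + (-37 + (-75)**2)) = (175961*(1/188318) + 33014)*(-142743 + (-37 + 5625)) = (175961/188318 + 33014)*(-142743 + 5588) = (6217306413/188318)*(-137155) = -852734661075015/188318 ≈ -4.5282e+9)
H - 1*222568 = -852734661075015/188318 - 1*222568 = -852734661075015/188318 - 222568 = -852776574635639/188318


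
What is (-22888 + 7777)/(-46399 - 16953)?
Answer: 15111/63352 ≈ 0.23852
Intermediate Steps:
(-22888 + 7777)/(-46399 - 16953) = -15111/(-63352) = -15111*(-1/63352) = 15111/63352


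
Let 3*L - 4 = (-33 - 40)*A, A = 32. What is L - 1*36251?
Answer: -111085/3 ≈ -37028.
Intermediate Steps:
L = -2332/3 (L = 4/3 + ((-33 - 40)*32)/3 = 4/3 + (-73*32)/3 = 4/3 + (⅓)*(-2336) = 4/3 - 2336/3 = -2332/3 ≈ -777.33)
L - 1*36251 = -2332/3 - 1*36251 = -2332/3 - 36251 = -111085/3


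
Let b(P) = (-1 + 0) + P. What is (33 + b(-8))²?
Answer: 576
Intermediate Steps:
b(P) = -1 + P
(33 + b(-8))² = (33 + (-1 - 8))² = (33 - 9)² = 24² = 576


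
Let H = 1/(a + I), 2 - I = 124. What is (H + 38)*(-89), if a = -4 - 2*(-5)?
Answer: -392223/116 ≈ -3381.2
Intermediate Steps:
I = -122 (I = 2 - 1*124 = 2 - 124 = -122)
a = 6 (a = -4 + 10 = 6)
H = -1/116 (H = 1/(6 - 122) = 1/(-116) = -1/116 ≈ -0.0086207)
(H + 38)*(-89) = (-1/116 + 38)*(-89) = (4407/116)*(-89) = -392223/116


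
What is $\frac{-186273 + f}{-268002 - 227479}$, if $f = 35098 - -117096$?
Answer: $\frac{34079}{495481} \approx 0.06878$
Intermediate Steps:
$f = 152194$ ($f = 35098 + 117096 = 152194$)
$\frac{-186273 + f}{-268002 - 227479} = \frac{-186273 + 152194}{-268002 - 227479} = - \frac{34079}{-495481} = \left(-34079\right) \left(- \frac{1}{495481}\right) = \frac{34079}{495481}$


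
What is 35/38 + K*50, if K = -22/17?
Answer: -41205/646 ≈ -63.785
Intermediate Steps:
K = -22/17 (K = -22*1/17 = -22/17 ≈ -1.2941)
35/38 + K*50 = 35/38 - 22/17*50 = 35*(1/38) - 1100/17 = 35/38 - 1100/17 = -41205/646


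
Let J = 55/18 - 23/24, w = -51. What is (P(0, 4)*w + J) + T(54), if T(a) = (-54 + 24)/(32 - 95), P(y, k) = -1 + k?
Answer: -75815/504 ≈ -150.43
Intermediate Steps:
J = 151/72 (J = 55*(1/18) - 23*1/24 = 55/18 - 23/24 = 151/72 ≈ 2.0972)
T(a) = 10/21 (T(a) = -30/(-63) = -30*(-1/63) = 10/21)
(P(0, 4)*w + J) + T(54) = ((-1 + 4)*(-51) + 151/72) + 10/21 = (3*(-51) + 151/72) + 10/21 = (-153 + 151/72) + 10/21 = -10865/72 + 10/21 = -75815/504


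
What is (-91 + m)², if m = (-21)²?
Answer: 122500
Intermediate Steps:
m = 441
(-91 + m)² = (-91 + 441)² = 350² = 122500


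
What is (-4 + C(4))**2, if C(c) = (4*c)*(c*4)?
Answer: 63504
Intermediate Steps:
C(c) = 16*c**2 (C(c) = (4*c)*(4*c) = 16*c**2)
(-4 + C(4))**2 = (-4 + 16*4**2)**2 = (-4 + 16*16)**2 = (-4 + 256)**2 = 252**2 = 63504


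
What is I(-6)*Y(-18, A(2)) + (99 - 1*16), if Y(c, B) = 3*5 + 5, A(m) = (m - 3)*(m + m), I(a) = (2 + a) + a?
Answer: -117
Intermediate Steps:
I(a) = 2 + 2*a
A(m) = 2*m*(-3 + m) (A(m) = (-3 + m)*(2*m) = 2*m*(-3 + m))
Y(c, B) = 20 (Y(c, B) = 15 + 5 = 20)
I(-6)*Y(-18, A(2)) + (99 - 1*16) = (2 + 2*(-6))*20 + (99 - 1*16) = (2 - 12)*20 + (99 - 16) = -10*20 + 83 = -200 + 83 = -117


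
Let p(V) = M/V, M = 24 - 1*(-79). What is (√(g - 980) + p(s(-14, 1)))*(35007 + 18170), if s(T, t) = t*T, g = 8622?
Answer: -5477231/14 + 53177*√7642 ≈ 4.2574e+6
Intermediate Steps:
M = 103 (M = 24 + 79 = 103)
s(T, t) = T*t
p(V) = 103/V
(√(g - 980) + p(s(-14, 1)))*(35007 + 18170) = (√(8622 - 980) + 103/((-14*1)))*(35007 + 18170) = (√7642 + 103/(-14))*53177 = (√7642 + 103*(-1/14))*53177 = (√7642 - 103/14)*53177 = (-103/14 + √7642)*53177 = -5477231/14 + 53177*√7642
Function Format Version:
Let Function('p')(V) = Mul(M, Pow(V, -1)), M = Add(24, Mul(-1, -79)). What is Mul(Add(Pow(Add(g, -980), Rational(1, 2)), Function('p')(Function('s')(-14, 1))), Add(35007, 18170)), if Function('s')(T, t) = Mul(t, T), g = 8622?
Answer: Add(Rational(-5477231, 14), Mul(53177, Pow(7642, Rational(1, 2)))) ≈ 4.2574e+6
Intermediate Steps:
M = 103 (M = Add(24, 79) = 103)
Function('s')(T, t) = Mul(T, t)
Function('p')(V) = Mul(103, Pow(V, -1))
Mul(Add(Pow(Add(g, -980), Rational(1, 2)), Function('p')(Function('s')(-14, 1))), Add(35007, 18170)) = Mul(Add(Pow(Add(8622, -980), Rational(1, 2)), Mul(103, Pow(Mul(-14, 1), -1))), Add(35007, 18170)) = Mul(Add(Pow(7642, Rational(1, 2)), Mul(103, Pow(-14, -1))), 53177) = Mul(Add(Pow(7642, Rational(1, 2)), Mul(103, Rational(-1, 14))), 53177) = Mul(Add(Pow(7642, Rational(1, 2)), Rational(-103, 14)), 53177) = Mul(Add(Rational(-103, 14), Pow(7642, Rational(1, 2))), 53177) = Add(Rational(-5477231, 14), Mul(53177, Pow(7642, Rational(1, 2))))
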